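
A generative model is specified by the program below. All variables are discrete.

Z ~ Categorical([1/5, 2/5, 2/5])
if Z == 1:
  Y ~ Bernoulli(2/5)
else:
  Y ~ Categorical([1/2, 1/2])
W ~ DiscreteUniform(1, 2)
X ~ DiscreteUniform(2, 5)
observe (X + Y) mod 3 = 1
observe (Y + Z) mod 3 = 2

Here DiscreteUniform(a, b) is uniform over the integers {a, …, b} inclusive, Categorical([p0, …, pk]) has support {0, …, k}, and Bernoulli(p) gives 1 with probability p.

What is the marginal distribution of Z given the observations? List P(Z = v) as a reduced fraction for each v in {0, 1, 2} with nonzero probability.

P(Z=1) = 4/9, P(Z=2) = 5/9

Enumerate traces; 4 have nonzero weight after conditioning:
  (Z=1, Y=1, W=1, X=3) weight 1/50
  (Z=1, Y=1, W=2, X=3) weight 1/50
  (Z=2, Y=0, W=1, X=4) weight 1/40
  (Z=2, Y=0, W=2, X=4) weight 1/40
Group by Z:
  weight(Z=1) = 1/25
  weight(Z=2) = 1/20
Total weight = 1/25 + 1/20 = 9/100
P(Z=1 | obs) = 1/25 / 9/100 = 4/9
P(Z=2 | obs) = 1/20 / 9/100 = 5/9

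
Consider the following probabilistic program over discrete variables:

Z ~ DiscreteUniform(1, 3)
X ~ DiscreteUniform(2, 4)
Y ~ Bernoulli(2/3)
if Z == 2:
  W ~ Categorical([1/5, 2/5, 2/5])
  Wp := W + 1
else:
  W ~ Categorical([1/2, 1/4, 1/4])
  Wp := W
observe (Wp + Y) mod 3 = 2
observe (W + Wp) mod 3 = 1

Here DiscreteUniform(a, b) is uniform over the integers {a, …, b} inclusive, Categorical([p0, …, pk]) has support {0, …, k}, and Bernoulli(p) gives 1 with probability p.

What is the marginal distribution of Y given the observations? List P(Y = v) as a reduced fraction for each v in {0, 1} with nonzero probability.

P(Y=0) = 5/9, P(Y=1) = 4/9

Enumerate traces; 9 have nonzero weight after conditioning:
  (Z=1, X=2, Y=0, W=2) weight 1/108
  (Z=1, X=3, Y=0, W=2) weight 1/108
  (Z=1, X=4, Y=0, W=2) weight 1/108
  (Z=2, X=2, Y=1, W=0) weight 2/135
  (Z=2, X=3, Y=1, W=0) weight 2/135
  (Z=2, X=4, Y=1, W=0) weight 2/135
  (Z=3, X=2, Y=0, W=2) weight 1/108
  (Z=3, X=3, Y=0, W=2) weight 1/108
  … 1 more
Group by Y:
  weight(Y=0) = 1/18
  weight(Y=1) = 2/45
Total weight = 1/18 + 2/45 = 1/10
P(Y=0 | obs) = 1/18 / 1/10 = 5/9
P(Y=1 | obs) = 2/45 / 1/10 = 4/9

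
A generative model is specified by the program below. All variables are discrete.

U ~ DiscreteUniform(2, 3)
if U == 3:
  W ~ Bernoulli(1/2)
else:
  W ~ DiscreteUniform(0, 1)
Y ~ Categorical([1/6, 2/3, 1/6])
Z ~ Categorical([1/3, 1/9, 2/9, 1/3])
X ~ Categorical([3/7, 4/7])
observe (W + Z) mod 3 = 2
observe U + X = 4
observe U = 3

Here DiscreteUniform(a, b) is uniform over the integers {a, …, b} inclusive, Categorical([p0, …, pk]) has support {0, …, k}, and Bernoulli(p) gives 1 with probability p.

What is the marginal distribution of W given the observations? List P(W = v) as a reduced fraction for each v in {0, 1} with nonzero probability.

P(W=0) = 2/3, P(W=1) = 1/3

Enumerate traces; 6 have nonzero weight after conditioning:
  (U=3, W=0, Y=0, Z=2, X=1) weight 1/189
  (U=3, W=0, Y=1, Z=2, X=1) weight 4/189
  (U=3, W=0, Y=2, Z=2, X=1) weight 1/189
  (U=3, W=1, Y=0, Z=1, X=1) weight 1/378
  (U=3, W=1, Y=1, Z=1, X=1) weight 2/189
  (U=3, W=1, Y=2, Z=1, X=1) weight 1/378
Group by W:
  weight(W=0) = 2/63
  weight(W=1) = 1/63
Total weight = 2/63 + 1/63 = 1/21
P(W=0 | obs) = 2/63 / 1/21 = 2/3
P(W=1 | obs) = 1/63 / 1/21 = 1/3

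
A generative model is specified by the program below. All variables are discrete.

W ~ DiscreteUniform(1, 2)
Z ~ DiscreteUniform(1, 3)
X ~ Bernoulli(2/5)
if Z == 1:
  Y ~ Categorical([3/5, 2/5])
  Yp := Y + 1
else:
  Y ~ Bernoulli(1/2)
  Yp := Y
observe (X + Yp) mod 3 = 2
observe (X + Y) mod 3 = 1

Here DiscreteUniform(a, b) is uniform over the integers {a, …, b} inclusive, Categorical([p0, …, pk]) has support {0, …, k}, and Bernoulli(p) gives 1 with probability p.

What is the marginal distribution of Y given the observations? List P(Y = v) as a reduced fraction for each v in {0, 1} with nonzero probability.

Enumerate traces; 4 have nonzero weight after conditioning:
  (W=1, Z=1, X=0, Y=1) weight 1/25
  (W=1, Z=1, X=1, Y=0) weight 1/25
  (W=2, Z=1, X=0, Y=1) weight 1/25
  (W=2, Z=1, X=1, Y=0) weight 1/25
Group by Y:
  weight(Y=0) = 2/25
  weight(Y=1) = 2/25
Total weight = 2/25 + 2/25 = 4/25
P(Y=0 | obs) = 2/25 / 4/25 = 1/2
P(Y=1 | obs) = 2/25 / 4/25 = 1/2

P(Y=0) = 1/2, P(Y=1) = 1/2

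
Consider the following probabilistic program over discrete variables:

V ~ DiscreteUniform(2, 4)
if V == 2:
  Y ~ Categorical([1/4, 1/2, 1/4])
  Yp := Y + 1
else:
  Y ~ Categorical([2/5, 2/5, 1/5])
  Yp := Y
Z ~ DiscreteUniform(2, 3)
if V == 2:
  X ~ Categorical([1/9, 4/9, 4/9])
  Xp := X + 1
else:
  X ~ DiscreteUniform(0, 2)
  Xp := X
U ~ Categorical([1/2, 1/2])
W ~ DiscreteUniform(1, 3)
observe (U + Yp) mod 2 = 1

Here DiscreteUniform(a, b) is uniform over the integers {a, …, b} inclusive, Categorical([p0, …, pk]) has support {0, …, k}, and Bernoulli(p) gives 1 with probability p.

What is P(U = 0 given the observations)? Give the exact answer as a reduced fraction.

P(U = 0 | obs) = 13/30

Enumerate traces; 162 have nonzero weight after conditioning:
  (V=2, Y=0, Z=2, X=0, U=0, W=1) weight 1/1296
  (V=2, Y=0, Z=2, X=0, U=0, W=2) weight 1/1296
  (V=2, Y=0, Z=2, X=0, U=0, W=3) weight 1/1296
  (V=2, Y=0, Z=2, X=1, U=0, W=1) weight 1/324
  (V=2, Y=0, Z=2, X=1, U=0, W=2) weight 1/324
  (V=2, Y=0, Z=2, X=1, U=0, W=3) weight 1/324
  (V=2, Y=0, Z=2, X=2, U=0, W=1) weight 1/324
  (V=2, Y=0, Z=2, X=2, U=0, W=2) weight 1/324
  (V=2, Y=1, Z=2, X=0, U=1, W=1) weight 1/648
  … 153 more
Group by U:
  weight(U=0) = 13/60
  weight(U=1) = 17/60
Total weight = 13/60 + 17/60 = 1/2
P(U=0 | obs) = 13/60 / 1/2 = 13/30
P(U=1 | obs) = 17/60 / 1/2 = 17/30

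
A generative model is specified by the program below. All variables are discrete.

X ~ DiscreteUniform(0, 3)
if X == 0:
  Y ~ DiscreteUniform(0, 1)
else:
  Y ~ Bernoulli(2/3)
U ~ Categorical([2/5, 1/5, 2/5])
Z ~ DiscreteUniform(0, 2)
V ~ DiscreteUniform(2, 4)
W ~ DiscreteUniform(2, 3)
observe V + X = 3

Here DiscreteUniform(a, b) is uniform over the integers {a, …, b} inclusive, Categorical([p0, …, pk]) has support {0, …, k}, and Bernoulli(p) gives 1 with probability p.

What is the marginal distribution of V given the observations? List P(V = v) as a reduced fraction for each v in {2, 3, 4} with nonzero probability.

P(V=2) = 1/2, P(V=3) = 1/2

Enumerate traces; 72 have nonzero weight after conditioning:
  (X=0, Y=0, U=0, Z=0, V=3, W=2) weight 1/360
  (X=0, Y=0, U=0, Z=0, V=3, W=3) weight 1/360
  (X=0, Y=0, U=0, Z=1, V=3, W=2) weight 1/360
  (X=0, Y=0, U=0, Z=1, V=3, W=3) weight 1/360
  (X=0, Y=0, U=0, Z=2, V=3, W=2) weight 1/360
  (X=0, Y=0, U=0, Z=2, V=3, W=3) weight 1/360
  (X=0, Y=0, U=1, Z=0, V=3, W=2) weight 1/720
  (X=0, Y=0, U=1, Z=0, V=3, W=3) weight 1/720
  (X=1, Y=0, U=0, Z=0, V=2, W=2) weight 1/540
  … 63 more
Group by V:
  weight(V=2) = 1/12
  weight(V=3) = 1/12
Total weight = 1/12 + 1/12 = 1/6
P(V=2 | obs) = 1/12 / 1/6 = 1/2
P(V=3 | obs) = 1/12 / 1/6 = 1/2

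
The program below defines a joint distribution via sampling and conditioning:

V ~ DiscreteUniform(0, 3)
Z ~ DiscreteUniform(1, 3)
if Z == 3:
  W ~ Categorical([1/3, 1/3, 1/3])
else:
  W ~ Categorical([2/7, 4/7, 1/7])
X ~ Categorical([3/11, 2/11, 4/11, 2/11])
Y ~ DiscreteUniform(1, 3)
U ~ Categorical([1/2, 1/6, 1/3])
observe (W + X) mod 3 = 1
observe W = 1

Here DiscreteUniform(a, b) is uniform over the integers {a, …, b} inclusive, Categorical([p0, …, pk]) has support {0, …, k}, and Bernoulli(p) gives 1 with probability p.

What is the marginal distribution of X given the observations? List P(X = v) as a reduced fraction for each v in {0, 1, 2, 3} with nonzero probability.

P(X=0) = 3/5, P(X=3) = 2/5

Enumerate traces; 216 have nonzero weight after conditioning:
  (V=0, Z=1, W=1, X=0, Y=1, U=0) weight 1/462
  (V=0, Z=1, W=1, X=0, Y=1, U=1) weight 1/1386
  (V=0, Z=1, W=1, X=0, Y=1, U=2) weight 1/693
  (V=0, Z=1, W=1, X=0, Y=2, U=0) weight 1/462
  (V=0, Z=1, W=1, X=0, Y=2, U=1) weight 1/1386
  (V=0, Z=1, W=1, X=0, Y=2, U=2) weight 1/693
  (V=0, Z=1, W=1, X=0, Y=3, U=0) weight 1/462
  (V=0, Z=1, W=1, X=0, Y=3, U=1) weight 1/1386
  (V=0, Z=1, W=1, X=3, Y=1, U=0) weight 1/693
  … 207 more
Group by X:
  weight(X=0) = 31/231
  weight(X=3) = 62/693
Total weight = 31/231 + 62/693 = 155/693
P(X=0 | obs) = 31/231 / 155/693 = 3/5
P(X=3 | obs) = 62/693 / 155/693 = 2/5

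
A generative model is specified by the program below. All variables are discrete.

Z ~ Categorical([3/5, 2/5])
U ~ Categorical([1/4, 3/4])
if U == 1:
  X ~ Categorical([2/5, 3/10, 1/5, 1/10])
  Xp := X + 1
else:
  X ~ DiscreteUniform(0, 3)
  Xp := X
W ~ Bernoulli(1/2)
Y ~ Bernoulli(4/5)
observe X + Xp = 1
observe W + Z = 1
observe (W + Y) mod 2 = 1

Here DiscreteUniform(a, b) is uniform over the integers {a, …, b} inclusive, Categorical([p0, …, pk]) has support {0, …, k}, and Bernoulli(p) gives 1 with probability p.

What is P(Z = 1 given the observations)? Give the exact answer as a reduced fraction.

Enumerate traces; 2 have nonzero weight after conditioning:
  (Z=0, U=1, X=0, W=1, Y=0) weight 9/500
  (Z=1, U=1, X=0, W=0, Y=1) weight 6/125
Group by Z:
  weight(Z=0) = 9/500
  weight(Z=1) = 6/125
Total weight = 9/500 + 6/125 = 33/500
P(Z=0 | obs) = 9/500 / 33/500 = 3/11
P(Z=1 | obs) = 6/125 / 33/500 = 8/11

P(Z = 1 | obs) = 8/11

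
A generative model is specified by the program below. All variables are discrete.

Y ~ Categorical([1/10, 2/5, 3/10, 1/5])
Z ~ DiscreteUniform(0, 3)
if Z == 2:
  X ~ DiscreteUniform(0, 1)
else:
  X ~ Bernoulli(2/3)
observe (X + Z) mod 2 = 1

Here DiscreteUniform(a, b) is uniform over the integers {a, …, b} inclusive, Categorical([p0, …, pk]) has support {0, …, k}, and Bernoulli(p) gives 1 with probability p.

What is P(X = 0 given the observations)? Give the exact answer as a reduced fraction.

P(X = 0 | obs) = 4/11

Enumerate traces; 16 have nonzero weight after conditioning:
  (Y=0, Z=0, X=1) weight 1/60
  (Y=0, Z=1, X=0) weight 1/120
  (Y=0, Z=2, X=1) weight 1/80
  (Y=0, Z=3, X=0) weight 1/120
  (Y=1, Z=0, X=1) weight 1/15
  (Y=1, Z=1, X=0) weight 1/30
  (Y=1, Z=2, X=1) weight 1/20
  (Y=1, Z=3, X=0) weight 1/30
  … 8 more
Group by X:
  weight(X=0) = 1/6
  weight(X=1) = 7/24
Total weight = 1/6 + 7/24 = 11/24
P(X=0 | obs) = 1/6 / 11/24 = 4/11
P(X=1 | obs) = 7/24 / 11/24 = 7/11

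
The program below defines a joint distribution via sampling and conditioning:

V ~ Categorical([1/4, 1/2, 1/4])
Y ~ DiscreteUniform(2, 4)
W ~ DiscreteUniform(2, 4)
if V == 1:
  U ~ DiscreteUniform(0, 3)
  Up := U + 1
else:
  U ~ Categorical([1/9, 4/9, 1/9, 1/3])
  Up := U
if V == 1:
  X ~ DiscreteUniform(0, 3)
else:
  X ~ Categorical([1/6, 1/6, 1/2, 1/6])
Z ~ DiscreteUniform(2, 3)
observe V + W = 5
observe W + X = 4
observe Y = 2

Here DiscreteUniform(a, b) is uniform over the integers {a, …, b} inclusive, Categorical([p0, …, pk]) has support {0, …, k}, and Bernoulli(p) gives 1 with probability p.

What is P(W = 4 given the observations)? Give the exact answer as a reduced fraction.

Enumerate traces; 16 have nonzero weight after conditioning:
  (V=1, Y=2, W=4, U=0, X=0, Z=2) weight 1/576
  (V=1, Y=2, W=4, U=0, X=0, Z=3) weight 1/576
  (V=1, Y=2, W=4, U=1, X=0, Z=2) weight 1/576
  (V=1, Y=2, W=4, U=1, X=0, Z=3) weight 1/576
  (V=1, Y=2, W=4, U=2, X=0, Z=2) weight 1/576
  (V=1, Y=2, W=4, U=2, X=0, Z=3) weight 1/576
  (V=1, Y=2, W=4, U=3, X=0, Z=2) weight 1/576
  (V=1, Y=2, W=4, U=3, X=0, Z=3) weight 1/576
  (V=2, Y=2, W=3, U=0, X=1, Z=2) weight 1/3888
  … 7 more
Group by W:
  weight(W=3) = 1/216
  weight(W=4) = 1/72
Total weight = 1/216 + 1/72 = 1/54
P(W=3 | obs) = 1/216 / 1/54 = 1/4
P(W=4 | obs) = 1/72 / 1/54 = 3/4

P(W = 4 | obs) = 3/4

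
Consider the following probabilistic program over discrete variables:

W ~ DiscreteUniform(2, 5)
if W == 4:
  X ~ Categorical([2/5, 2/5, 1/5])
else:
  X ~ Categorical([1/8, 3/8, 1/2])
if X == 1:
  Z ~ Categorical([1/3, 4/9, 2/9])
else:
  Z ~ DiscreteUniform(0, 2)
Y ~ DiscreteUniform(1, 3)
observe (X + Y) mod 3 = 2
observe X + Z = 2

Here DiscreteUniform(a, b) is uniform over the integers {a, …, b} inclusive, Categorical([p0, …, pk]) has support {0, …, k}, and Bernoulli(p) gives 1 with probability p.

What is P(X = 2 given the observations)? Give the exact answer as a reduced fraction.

Enumerate traces; 12 have nonzero weight after conditioning:
  (W=2, X=0, Z=2, Y=2) weight 1/288
  (W=2, X=1, Z=1, Y=1) weight 1/72
  (W=2, X=2, Z=0, Y=3) weight 1/72
  (W=3, X=0, Z=2, Y=2) weight 1/288
  (W=3, X=1, Z=1, Y=1) weight 1/72
  (W=3, X=2, Z=0, Y=3) weight 1/72
  (W=4, X=0, Z=2, Y=2) weight 1/90
  (W=4, X=1, Z=1, Y=1) weight 2/135
  … 4 more
Group by X:
  weight(X=0) = 31/1440
  weight(X=1) = 61/1080
  weight(X=2) = 17/360
Total weight = 31/1440 + 61/1080 + 17/360 = 541/4320
P(X=0 | obs) = 31/1440 / 541/4320 = 93/541
P(X=1 | obs) = 61/1080 / 541/4320 = 244/541
P(X=2 | obs) = 17/360 / 541/4320 = 204/541

P(X = 2 | obs) = 204/541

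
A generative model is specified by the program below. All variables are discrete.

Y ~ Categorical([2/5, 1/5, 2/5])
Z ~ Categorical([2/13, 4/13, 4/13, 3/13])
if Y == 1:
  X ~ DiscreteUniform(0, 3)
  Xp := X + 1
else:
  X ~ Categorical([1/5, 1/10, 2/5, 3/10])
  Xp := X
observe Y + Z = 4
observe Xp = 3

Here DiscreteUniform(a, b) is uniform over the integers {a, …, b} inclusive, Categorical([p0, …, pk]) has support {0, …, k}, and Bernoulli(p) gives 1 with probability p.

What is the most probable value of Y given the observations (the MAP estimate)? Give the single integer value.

Enumerate traces; 2 have nonzero weight after conditioning:
  (Y=1, Z=3, X=2) weight 3/260
  (Y=2, Z=2, X=3) weight 12/325
Group by Y:
  weight(Y=1) = 3/260
  weight(Y=2) = 12/325
Total weight = 3/260 + 12/325 = 63/1300
P(Y=1 | obs) = 3/260 / 63/1300 = 5/21
P(Y=2 | obs) = 12/325 / 63/1300 = 16/21
argmax = 2

argmax_v P(Y = v | obs) = 2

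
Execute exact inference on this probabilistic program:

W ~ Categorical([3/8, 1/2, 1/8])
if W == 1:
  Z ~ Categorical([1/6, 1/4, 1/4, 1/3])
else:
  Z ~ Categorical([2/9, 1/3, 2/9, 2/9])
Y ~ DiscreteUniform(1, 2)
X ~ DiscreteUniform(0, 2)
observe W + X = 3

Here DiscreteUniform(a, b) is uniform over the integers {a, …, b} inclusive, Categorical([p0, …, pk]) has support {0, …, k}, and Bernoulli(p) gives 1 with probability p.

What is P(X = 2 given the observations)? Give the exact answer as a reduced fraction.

Enumerate traces; 16 have nonzero weight after conditioning:
  (W=1, Z=0, Y=1, X=2) weight 1/72
  (W=1, Z=0, Y=2, X=2) weight 1/72
  (W=1, Z=1, Y=1, X=2) weight 1/48
  (W=1, Z=1, Y=2, X=2) weight 1/48
  (W=1, Z=2, Y=1, X=2) weight 1/48
  (W=1, Z=2, Y=2, X=2) weight 1/48
  (W=1, Z=3, Y=1, X=2) weight 1/36
  (W=1, Z=3, Y=2, X=2) weight 1/36
  (W=2, Z=0, Y=1, X=1) weight 1/216
  … 7 more
Group by X:
  weight(X=1) = 1/24
  weight(X=2) = 1/6
Total weight = 1/24 + 1/6 = 5/24
P(X=1 | obs) = 1/24 / 5/24 = 1/5
P(X=2 | obs) = 1/6 / 5/24 = 4/5

P(X = 2 | obs) = 4/5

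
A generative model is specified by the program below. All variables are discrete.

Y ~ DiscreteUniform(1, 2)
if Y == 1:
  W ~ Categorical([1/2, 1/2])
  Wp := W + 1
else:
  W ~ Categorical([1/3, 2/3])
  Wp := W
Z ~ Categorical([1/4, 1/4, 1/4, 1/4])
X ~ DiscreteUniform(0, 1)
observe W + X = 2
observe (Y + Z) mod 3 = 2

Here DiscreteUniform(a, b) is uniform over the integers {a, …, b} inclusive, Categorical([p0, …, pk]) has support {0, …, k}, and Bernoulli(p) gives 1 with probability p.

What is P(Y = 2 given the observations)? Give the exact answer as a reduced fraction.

P(Y = 2 | obs) = 8/11

Enumerate traces; 3 have nonzero weight after conditioning:
  (Y=1, W=1, Z=1, X=1) weight 1/32
  (Y=2, W=1, Z=0, X=1) weight 1/24
  (Y=2, W=1, Z=3, X=1) weight 1/24
Group by Y:
  weight(Y=1) = 1/32
  weight(Y=2) = 1/12
Total weight = 1/32 + 1/12 = 11/96
P(Y=1 | obs) = 1/32 / 11/96 = 3/11
P(Y=2 | obs) = 1/12 / 11/96 = 8/11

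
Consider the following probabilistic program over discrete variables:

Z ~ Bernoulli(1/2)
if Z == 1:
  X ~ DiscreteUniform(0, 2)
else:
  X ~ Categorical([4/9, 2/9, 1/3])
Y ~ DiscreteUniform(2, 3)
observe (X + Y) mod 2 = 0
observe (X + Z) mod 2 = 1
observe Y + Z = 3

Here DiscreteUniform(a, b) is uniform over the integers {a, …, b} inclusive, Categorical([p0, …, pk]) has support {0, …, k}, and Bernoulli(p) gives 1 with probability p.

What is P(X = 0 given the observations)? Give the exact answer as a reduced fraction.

P(X = 0 | obs) = 3/8

Enumerate traces; 3 have nonzero weight after conditioning:
  (Z=0, X=1, Y=3) weight 1/18
  (Z=1, X=0, Y=2) weight 1/12
  (Z=1, X=2, Y=2) weight 1/12
Group by X:
  weight(X=0) = 1/12
  weight(X=1) = 1/18
  weight(X=2) = 1/12
Total weight = 1/12 + 1/18 + 1/12 = 2/9
P(X=0 | obs) = 1/12 / 2/9 = 3/8
P(X=1 | obs) = 1/18 / 2/9 = 1/4
P(X=2 | obs) = 1/12 / 2/9 = 3/8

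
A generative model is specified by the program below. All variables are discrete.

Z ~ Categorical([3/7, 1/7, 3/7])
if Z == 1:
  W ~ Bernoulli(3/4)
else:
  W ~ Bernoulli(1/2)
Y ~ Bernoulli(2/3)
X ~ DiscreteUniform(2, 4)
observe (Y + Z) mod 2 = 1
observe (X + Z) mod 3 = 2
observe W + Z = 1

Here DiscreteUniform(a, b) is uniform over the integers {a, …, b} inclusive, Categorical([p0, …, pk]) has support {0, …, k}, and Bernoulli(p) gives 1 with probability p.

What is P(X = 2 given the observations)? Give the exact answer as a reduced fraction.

Enumerate traces; 2 have nonzero weight after conditioning:
  (Z=0, W=1, Y=1, X=2) weight 1/21
  (Z=1, W=0, Y=0, X=4) weight 1/252
Group by X:
  weight(X=2) = 1/21
  weight(X=4) = 1/252
Total weight = 1/21 + 1/252 = 13/252
P(X=2 | obs) = 1/21 / 13/252 = 12/13
P(X=4 | obs) = 1/252 / 13/252 = 1/13

P(X = 2 | obs) = 12/13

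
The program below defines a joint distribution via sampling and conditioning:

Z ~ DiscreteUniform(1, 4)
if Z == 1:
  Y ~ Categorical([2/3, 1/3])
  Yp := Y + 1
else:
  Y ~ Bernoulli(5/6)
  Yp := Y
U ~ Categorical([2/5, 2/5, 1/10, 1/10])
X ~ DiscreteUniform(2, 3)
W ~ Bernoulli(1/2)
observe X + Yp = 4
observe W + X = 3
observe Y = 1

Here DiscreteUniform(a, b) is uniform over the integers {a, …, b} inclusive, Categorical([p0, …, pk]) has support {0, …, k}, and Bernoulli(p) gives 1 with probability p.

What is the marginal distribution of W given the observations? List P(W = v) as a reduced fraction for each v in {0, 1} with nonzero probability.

P(W=0) = 15/17, P(W=1) = 2/17

Enumerate traces; 16 have nonzero weight after conditioning:
  (Z=1, Y=1, U=0, X=2, W=1) weight 1/120
  (Z=1, Y=1, U=1, X=2, W=1) weight 1/120
  (Z=1, Y=1, U=2, X=2, W=1) weight 1/480
  (Z=1, Y=1, U=3, X=2, W=1) weight 1/480
  (Z=2, Y=1, U=0, X=3, W=0) weight 1/48
  (Z=2, Y=1, U=1, X=3, W=0) weight 1/48
  (Z=2, Y=1, U=2, X=3, W=0) weight 1/192
  (Z=2, Y=1, U=3, X=3, W=0) weight 1/192
  … 8 more
Group by W:
  weight(W=0) = 5/32
  weight(W=1) = 1/48
Total weight = 5/32 + 1/48 = 17/96
P(W=0 | obs) = 5/32 / 17/96 = 15/17
P(W=1 | obs) = 1/48 / 17/96 = 2/17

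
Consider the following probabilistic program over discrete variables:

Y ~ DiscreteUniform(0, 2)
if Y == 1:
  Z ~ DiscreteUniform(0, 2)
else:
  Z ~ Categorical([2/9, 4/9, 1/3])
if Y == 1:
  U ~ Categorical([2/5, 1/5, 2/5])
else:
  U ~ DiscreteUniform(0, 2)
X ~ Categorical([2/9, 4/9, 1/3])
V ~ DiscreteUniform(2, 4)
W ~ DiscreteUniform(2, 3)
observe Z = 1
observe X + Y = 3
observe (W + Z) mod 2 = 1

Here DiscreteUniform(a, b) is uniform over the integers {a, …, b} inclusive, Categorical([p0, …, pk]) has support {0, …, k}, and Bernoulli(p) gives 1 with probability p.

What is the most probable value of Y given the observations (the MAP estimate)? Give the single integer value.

Enumerate traces; 18 have nonzero weight after conditioning:
  (Y=1, Z=1, U=0, X=2, V=2, W=2) weight 1/405
  (Y=1, Z=1, U=0, X=2, V=3, W=2) weight 1/405
  (Y=1, Z=1, U=0, X=2, V=4, W=2) weight 1/405
  (Y=1, Z=1, U=1, X=2, V=2, W=2) weight 1/810
  (Y=1, Z=1, U=1, X=2, V=3, W=2) weight 1/810
  (Y=1, Z=1, U=1, X=2, V=4, W=2) weight 1/810
  (Y=1, Z=1, U=2, X=2, V=2, W=2) weight 1/405
  (Y=1, Z=1, U=2, X=2, V=3, W=2) weight 1/405
  (Y=2, Z=1, U=0, X=1, V=2, W=2) weight 8/2187
  … 9 more
Group by Y:
  weight(Y=1) = 1/54
  weight(Y=2) = 8/243
Total weight = 1/54 + 8/243 = 25/486
P(Y=1 | obs) = 1/54 / 25/486 = 9/25
P(Y=2 | obs) = 8/243 / 25/486 = 16/25
argmax = 2

argmax_v P(Y = v | obs) = 2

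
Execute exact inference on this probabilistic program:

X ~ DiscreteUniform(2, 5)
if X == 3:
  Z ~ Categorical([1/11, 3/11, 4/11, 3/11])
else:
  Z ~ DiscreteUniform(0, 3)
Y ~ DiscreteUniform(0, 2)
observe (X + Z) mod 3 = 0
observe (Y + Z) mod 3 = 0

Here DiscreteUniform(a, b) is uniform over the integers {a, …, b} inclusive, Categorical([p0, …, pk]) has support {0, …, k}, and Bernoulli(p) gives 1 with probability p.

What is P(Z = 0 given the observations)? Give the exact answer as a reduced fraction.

P(Z = 0 | obs) = 4/49

Enumerate traces; 5 have nonzero weight after conditioning:
  (X=2, Z=1, Y=2) weight 1/48
  (X=3, Z=0, Y=0) weight 1/132
  (X=3, Z=3, Y=0) weight 1/44
  (X=4, Z=2, Y=1) weight 1/48
  (X=5, Z=1, Y=2) weight 1/48
Group by Z:
  weight(Z=0) = 1/132
  weight(Z=1) = 1/24
  weight(Z=2) = 1/48
  weight(Z=3) = 1/44
Total weight = 1/132 + 1/24 + 1/48 + 1/44 = 49/528
P(Z=0 | obs) = 1/132 / 49/528 = 4/49
P(Z=1 | obs) = 1/24 / 49/528 = 22/49
P(Z=2 | obs) = 1/48 / 49/528 = 11/49
P(Z=3 | obs) = 1/44 / 49/528 = 12/49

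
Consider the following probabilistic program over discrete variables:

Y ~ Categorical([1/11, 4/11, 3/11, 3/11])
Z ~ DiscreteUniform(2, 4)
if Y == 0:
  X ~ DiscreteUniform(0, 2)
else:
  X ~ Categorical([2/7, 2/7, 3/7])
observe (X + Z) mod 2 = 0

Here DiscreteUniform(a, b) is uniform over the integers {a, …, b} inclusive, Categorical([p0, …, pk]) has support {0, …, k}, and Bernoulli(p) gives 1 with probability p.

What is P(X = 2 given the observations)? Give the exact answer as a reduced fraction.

Enumerate traces; 20 have nonzero weight after conditioning:
  (Y=0, Z=2, X=0) weight 1/99
  (Y=0, Z=2, X=2) weight 1/99
  (Y=0, Z=3, X=1) weight 1/99
  (Y=0, Z=4, X=0) weight 1/99
  (Y=0, Z=4, X=2) weight 1/99
  (Y=1, Z=2, X=0) weight 8/231
  (Y=1, Z=2, X=2) weight 4/77
  (Y=1, Z=3, X=1) weight 8/231
  … 12 more
Group by X:
  weight(X=0) = 134/693
  weight(X=1) = 67/693
  weight(X=2) = 194/693
Total weight = 134/693 + 67/693 + 194/693 = 395/693
P(X=0 | obs) = 134/693 / 395/693 = 134/395
P(X=1 | obs) = 67/693 / 395/693 = 67/395
P(X=2 | obs) = 194/693 / 395/693 = 194/395

P(X = 2 | obs) = 194/395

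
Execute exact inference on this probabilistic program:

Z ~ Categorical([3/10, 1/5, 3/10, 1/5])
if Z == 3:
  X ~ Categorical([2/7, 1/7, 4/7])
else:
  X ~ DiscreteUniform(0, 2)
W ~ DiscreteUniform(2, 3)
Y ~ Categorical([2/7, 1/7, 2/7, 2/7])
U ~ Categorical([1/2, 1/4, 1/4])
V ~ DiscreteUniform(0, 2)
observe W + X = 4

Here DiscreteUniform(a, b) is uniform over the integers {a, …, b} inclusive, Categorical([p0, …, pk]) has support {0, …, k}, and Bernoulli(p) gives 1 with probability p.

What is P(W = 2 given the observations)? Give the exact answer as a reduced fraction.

Enumerate traces; 288 have nonzero weight after conditioning:
  (Z=0, X=1, W=3, Y=0, U=0, V=0) weight 1/420
  (Z=0, X=1, W=3, Y=0, U=0, V=1) weight 1/420
  (Z=0, X=1, W=3, Y=0, U=0, V=2) weight 1/420
  (Z=0, X=1, W=3, Y=0, U=1, V=0) weight 1/840
  (Z=0, X=1, W=3, Y=0, U=1, V=1) weight 1/840
  (Z=0, X=1, W=3, Y=0, U=1, V=2) weight 1/840
  (Z=0, X=1, W=3, Y=0, U=2, V=0) weight 1/840
  (Z=0, X=1, W=3, Y=0, U=2, V=1) weight 1/840
  (Z=0, X=2, W=2, Y=0, U=0, V=0) weight 1/420
  … 279 more
Group by W:
  weight(W=2) = 4/21
  weight(W=3) = 31/210
Total weight = 4/21 + 31/210 = 71/210
P(W=2 | obs) = 4/21 / 71/210 = 40/71
P(W=3 | obs) = 31/210 / 71/210 = 31/71

P(W = 2 | obs) = 40/71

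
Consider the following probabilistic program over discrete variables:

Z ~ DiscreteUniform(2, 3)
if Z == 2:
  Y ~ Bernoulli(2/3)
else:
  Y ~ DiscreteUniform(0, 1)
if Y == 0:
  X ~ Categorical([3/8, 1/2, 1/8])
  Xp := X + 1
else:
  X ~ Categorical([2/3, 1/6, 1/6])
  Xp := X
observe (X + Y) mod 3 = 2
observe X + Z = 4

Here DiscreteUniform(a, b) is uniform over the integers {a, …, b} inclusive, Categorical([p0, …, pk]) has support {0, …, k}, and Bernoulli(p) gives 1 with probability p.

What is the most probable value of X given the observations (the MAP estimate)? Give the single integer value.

Enumerate traces; 2 have nonzero weight after conditioning:
  (Z=2, Y=0, X=2) weight 1/48
  (Z=3, Y=1, X=1) weight 1/24
Group by X:
  weight(X=1) = 1/24
  weight(X=2) = 1/48
Total weight = 1/24 + 1/48 = 1/16
P(X=1 | obs) = 1/24 / 1/16 = 2/3
P(X=2 | obs) = 1/48 / 1/16 = 1/3
argmax = 1

argmax_v P(X = v | obs) = 1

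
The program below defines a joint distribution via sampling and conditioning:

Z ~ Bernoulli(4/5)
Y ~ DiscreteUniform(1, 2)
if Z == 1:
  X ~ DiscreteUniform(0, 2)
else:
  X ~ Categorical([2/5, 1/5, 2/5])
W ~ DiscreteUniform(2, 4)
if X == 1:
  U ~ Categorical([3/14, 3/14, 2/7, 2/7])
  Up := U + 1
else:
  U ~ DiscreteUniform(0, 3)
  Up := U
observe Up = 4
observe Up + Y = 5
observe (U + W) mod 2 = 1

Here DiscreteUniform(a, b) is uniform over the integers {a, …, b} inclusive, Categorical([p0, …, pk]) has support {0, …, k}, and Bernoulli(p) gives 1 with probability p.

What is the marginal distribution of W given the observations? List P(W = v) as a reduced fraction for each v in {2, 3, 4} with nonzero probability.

Enumerate traces; 4 have nonzero weight after conditioning:
  (Z=0, Y=1, X=1, W=2, U=3) weight 1/525
  (Z=0, Y=1, X=1, W=4, U=3) weight 1/525
  (Z=1, Y=1, X=1, W=2, U=3) weight 4/315
  (Z=1, Y=1, X=1, W=4, U=3) weight 4/315
Group by W:
  weight(W=2) = 23/1575
  weight(W=4) = 23/1575
Total weight = 23/1575 + 23/1575 = 46/1575
P(W=2 | obs) = 23/1575 / 46/1575 = 1/2
P(W=4 | obs) = 23/1575 / 46/1575 = 1/2

P(W=2) = 1/2, P(W=4) = 1/2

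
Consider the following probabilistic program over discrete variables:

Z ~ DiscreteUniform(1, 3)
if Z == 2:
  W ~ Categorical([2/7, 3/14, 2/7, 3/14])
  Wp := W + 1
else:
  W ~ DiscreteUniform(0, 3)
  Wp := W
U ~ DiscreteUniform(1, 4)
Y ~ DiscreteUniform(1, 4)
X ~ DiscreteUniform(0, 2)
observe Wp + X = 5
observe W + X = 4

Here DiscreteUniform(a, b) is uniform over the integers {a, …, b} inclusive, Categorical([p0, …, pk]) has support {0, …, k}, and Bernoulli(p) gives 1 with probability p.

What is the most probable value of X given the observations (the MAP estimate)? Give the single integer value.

Enumerate traces; 32 have nonzero weight after conditioning:
  (Z=2, W=2, U=1, Y=1, X=2) weight 1/504
  (Z=2, W=2, U=1, Y=2, X=2) weight 1/504
  (Z=2, W=2, U=1, Y=3, X=2) weight 1/504
  (Z=2, W=2, U=1, Y=4, X=2) weight 1/504
  (Z=2, W=2, U=2, Y=1, X=2) weight 1/504
  (Z=2, W=2, U=2, Y=2, X=2) weight 1/504
  (Z=2, W=2, U=2, Y=3, X=2) weight 1/504
  (Z=2, W=2, U=2, Y=4, X=2) weight 1/504
  (Z=2, W=3, U=1, Y=1, X=1) weight 1/672
  … 23 more
Group by X:
  weight(X=1) = 1/42
  weight(X=2) = 2/63
Total weight = 1/42 + 2/63 = 1/18
P(X=1 | obs) = 1/42 / 1/18 = 3/7
P(X=2 | obs) = 2/63 / 1/18 = 4/7
argmax = 2

argmax_v P(X = v | obs) = 2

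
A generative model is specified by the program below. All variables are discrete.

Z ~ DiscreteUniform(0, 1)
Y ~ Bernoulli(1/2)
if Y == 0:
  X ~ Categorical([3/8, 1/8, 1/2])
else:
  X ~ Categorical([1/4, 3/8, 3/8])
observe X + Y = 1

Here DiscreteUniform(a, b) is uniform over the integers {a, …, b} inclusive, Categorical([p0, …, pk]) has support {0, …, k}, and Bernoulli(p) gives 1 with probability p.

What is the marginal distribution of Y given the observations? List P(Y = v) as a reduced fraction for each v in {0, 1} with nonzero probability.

P(Y=0) = 1/3, P(Y=1) = 2/3

Enumerate traces; 4 have nonzero weight after conditioning:
  (Z=0, Y=0, X=1) weight 1/32
  (Z=0, Y=1, X=0) weight 1/16
  (Z=1, Y=0, X=1) weight 1/32
  (Z=1, Y=1, X=0) weight 1/16
Group by Y:
  weight(Y=0) = 1/16
  weight(Y=1) = 1/8
Total weight = 1/16 + 1/8 = 3/16
P(Y=0 | obs) = 1/16 / 3/16 = 1/3
P(Y=1 | obs) = 1/8 / 3/16 = 2/3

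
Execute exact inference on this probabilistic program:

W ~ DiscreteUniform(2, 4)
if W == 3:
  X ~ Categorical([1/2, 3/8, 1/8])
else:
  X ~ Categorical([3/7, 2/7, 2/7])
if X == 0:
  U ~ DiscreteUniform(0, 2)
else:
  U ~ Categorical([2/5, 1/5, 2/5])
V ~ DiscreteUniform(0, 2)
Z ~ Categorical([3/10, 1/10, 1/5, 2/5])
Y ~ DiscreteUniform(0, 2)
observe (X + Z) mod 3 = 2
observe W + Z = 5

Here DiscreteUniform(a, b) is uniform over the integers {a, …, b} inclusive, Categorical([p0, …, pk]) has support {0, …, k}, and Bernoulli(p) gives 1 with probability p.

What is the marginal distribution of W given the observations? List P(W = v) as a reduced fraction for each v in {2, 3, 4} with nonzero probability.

Enumerate traces; 81 have nonzero weight after conditioning:
  (W=2, X=2, U=0, V=0, Z=3, Y=0) weight 8/4725
  (W=2, X=2, U=0, V=0, Z=3, Y=1) weight 8/4725
  (W=2, X=2, U=0, V=0, Z=3, Y=2) weight 8/4725
  (W=2, X=2, U=0, V=1, Z=3, Y=0) weight 8/4725
  (W=2, X=2, U=0, V=1, Z=3, Y=1) weight 8/4725
  (W=2, X=2, U=0, V=1, Z=3, Y=2) weight 8/4725
  (W=2, X=2, U=0, V=2, Z=3, Y=0) weight 8/4725
  (W=2, X=2, U=0, V=2, Z=3, Y=1) weight 8/4725
  (W=3, X=0, U=0, V=0, Z=2, Y=0) weight 1/810
  (W=4, X=1, U=0, V=0, Z=1, Y=0) weight 2/4725
  … 71 more
Group by W:
  weight(W=2) = 4/105
  weight(W=3) = 1/30
  weight(W=4) = 1/105
Total weight = 4/105 + 1/30 + 1/105 = 17/210
P(W=2 | obs) = 4/105 / 17/210 = 8/17
P(W=3 | obs) = 1/30 / 17/210 = 7/17
P(W=4 | obs) = 1/105 / 17/210 = 2/17

P(W=2) = 8/17, P(W=3) = 7/17, P(W=4) = 2/17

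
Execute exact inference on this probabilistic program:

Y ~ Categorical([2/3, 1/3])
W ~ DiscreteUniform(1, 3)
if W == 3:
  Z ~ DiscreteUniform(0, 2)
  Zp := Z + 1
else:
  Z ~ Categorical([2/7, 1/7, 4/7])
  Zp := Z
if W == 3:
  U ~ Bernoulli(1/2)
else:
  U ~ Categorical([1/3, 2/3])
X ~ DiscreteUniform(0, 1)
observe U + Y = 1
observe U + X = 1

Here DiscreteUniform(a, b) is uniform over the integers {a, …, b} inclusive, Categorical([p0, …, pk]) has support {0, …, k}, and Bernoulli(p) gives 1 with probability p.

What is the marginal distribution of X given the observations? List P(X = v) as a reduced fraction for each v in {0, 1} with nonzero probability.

Enumerate traces; 18 have nonzero weight after conditioning:
  (Y=0, W=1, Z=0, U=1, X=0) weight 4/189
  (Y=0, W=1, Z=1, U=1, X=0) weight 2/189
  (Y=0, W=1, Z=2, U=1, X=0) weight 8/189
  (Y=0, W=2, Z=0, U=1, X=0) weight 4/189
  (Y=0, W=2, Z=1, U=1, X=0) weight 2/189
  (Y=0, W=2, Z=2, U=1, X=0) weight 8/189
  (Y=0, W=3, Z=0, U=1, X=0) weight 1/54
  (Y=0, W=3, Z=1, U=1, X=0) weight 1/54
  (Y=1, W=1, Z=0, U=0, X=1) weight 1/189
  … 9 more
Group by X:
  weight(X=0) = 11/54
  weight(X=1) = 7/108
Total weight = 11/54 + 7/108 = 29/108
P(X=0 | obs) = 11/54 / 29/108 = 22/29
P(X=1 | obs) = 7/108 / 29/108 = 7/29

P(X=0) = 22/29, P(X=1) = 7/29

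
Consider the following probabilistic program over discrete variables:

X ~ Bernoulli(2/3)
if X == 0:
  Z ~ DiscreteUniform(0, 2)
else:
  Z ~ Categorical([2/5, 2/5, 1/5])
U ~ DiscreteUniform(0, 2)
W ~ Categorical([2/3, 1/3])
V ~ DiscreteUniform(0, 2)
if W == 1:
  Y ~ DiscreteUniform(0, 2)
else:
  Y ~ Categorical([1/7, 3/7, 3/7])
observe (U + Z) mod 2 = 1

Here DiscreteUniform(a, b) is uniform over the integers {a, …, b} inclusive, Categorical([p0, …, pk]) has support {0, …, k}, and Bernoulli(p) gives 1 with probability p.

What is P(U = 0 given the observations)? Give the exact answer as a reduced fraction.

Enumerate traces; 144 have nonzero weight after conditioning:
  (X=0, Z=0, U=1, W=0, V=0, Y=0) weight 2/1701
  (X=0, Z=0, U=1, W=0, V=0, Y=1) weight 2/567
  (X=0, Z=0, U=1, W=0, V=0, Y=2) weight 2/567
  (X=0, Z=0, U=1, W=0, V=1, Y=0) weight 2/1701
  (X=0, Z=0, U=1, W=0, V=1, Y=1) weight 2/567
  (X=0, Z=0, U=1, W=0, V=1, Y=2) weight 2/567
  (X=0, Z=0, U=1, W=0, V=2, Y=0) weight 2/1701
  (X=0, Z=0, U=1, W=0, V=2, Y=1) weight 2/567
  (X=0, Z=1, U=0, W=0, V=0, Y=0) weight 2/1701
  (X=0, Z=1, U=2, W=0, V=0, Y=0) weight 2/1701
  … 134 more
Group by U:
  weight(U=0) = 17/135
  weight(U=1) = 28/135
  weight(U=2) = 17/135
Total weight = 17/135 + 28/135 + 17/135 = 62/135
P(U=0 | obs) = 17/135 / 62/135 = 17/62
P(U=1 | obs) = 28/135 / 62/135 = 14/31
P(U=2 | obs) = 17/135 / 62/135 = 17/62

P(U = 0 | obs) = 17/62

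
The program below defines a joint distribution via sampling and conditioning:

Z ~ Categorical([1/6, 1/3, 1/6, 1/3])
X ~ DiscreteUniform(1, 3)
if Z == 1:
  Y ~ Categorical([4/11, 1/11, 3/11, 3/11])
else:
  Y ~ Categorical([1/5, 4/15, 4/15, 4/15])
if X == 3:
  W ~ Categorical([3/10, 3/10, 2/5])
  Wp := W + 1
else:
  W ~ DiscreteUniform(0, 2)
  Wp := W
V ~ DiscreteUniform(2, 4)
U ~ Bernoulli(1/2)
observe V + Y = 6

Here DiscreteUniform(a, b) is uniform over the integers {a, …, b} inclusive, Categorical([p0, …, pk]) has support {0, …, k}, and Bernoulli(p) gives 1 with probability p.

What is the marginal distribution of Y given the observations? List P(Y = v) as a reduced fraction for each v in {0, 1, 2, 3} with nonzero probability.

Enumerate traces; 144 have nonzero weight after conditioning:
  (Z=0, X=1, Y=2, W=0, V=4, U=0) weight 1/1215
  (Z=0, X=1, Y=2, W=0, V=4, U=1) weight 1/1215
  (Z=0, X=1, Y=2, W=1, V=4, U=0) weight 1/1215
  (Z=0, X=1, Y=2, W=1, V=4, U=1) weight 1/1215
  (Z=0, X=1, Y=2, W=2, V=4, U=0) weight 1/1215
  (Z=0, X=1, Y=2, W=2, V=4, U=1) weight 1/1215
  (Z=0, X=1, Y=3, W=0, V=3, U=0) weight 1/1215
  (Z=0, X=1, Y=3, W=0, V=3, U=1) weight 1/1215
  … 136 more
Group by Y:
  weight(Y=2) = 133/1485
  weight(Y=3) = 133/1485
Total weight = 133/1485 + 133/1485 = 266/1485
P(Y=2 | obs) = 133/1485 / 266/1485 = 1/2
P(Y=3 | obs) = 133/1485 / 266/1485 = 1/2

P(Y=2) = 1/2, P(Y=3) = 1/2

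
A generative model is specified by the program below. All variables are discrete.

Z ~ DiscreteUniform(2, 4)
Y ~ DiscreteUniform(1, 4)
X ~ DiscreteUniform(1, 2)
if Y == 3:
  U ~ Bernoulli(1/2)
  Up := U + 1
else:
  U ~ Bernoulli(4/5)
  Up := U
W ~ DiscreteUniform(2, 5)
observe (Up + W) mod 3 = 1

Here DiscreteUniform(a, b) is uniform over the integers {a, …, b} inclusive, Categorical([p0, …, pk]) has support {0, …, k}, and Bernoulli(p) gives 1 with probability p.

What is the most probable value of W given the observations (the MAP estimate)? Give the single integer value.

argmax_v P(W = v | obs) = 3

Enumerate traces; 54 have nonzero weight after conditioning:
  (Z=2, Y=1, X=1, U=0, W=4) weight 1/480
  (Z=2, Y=1, X=1, U=1, W=3) weight 1/120
  (Z=2, Y=1, X=2, U=0, W=4) weight 1/480
  (Z=2, Y=1, X=2, U=1, W=3) weight 1/120
  (Z=2, Y=2, X=1, U=0, W=4) weight 1/480
  (Z=2, Y=2, X=1, U=1, W=3) weight 1/120
  (Z=2, Y=2, X=2, U=0, W=4) weight 1/480
  (Z=2, Y=2, X=2, U=1, W=3) weight 1/120
  (Z=2, Y=3, X=1, U=1, W=2) weight 1/192
  (Z=2, Y=3, X=1, U=1, W=5) weight 1/192
  … 44 more
Group by W:
  weight(W=2) = 1/32
  weight(W=3) = 29/160
  weight(W=4) = 3/80
  weight(W=5) = 1/32
Total weight = 1/32 + 29/160 + 3/80 + 1/32 = 9/32
P(W=2 | obs) = 1/32 / 9/32 = 1/9
P(W=3 | obs) = 29/160 / 9/32 = 29/45
P(W=4 | obs) = 3/80 / 9/32 = 2/15
P(W=5 | obs) = 1/32 / 9/32 = 1/9
argmax = 3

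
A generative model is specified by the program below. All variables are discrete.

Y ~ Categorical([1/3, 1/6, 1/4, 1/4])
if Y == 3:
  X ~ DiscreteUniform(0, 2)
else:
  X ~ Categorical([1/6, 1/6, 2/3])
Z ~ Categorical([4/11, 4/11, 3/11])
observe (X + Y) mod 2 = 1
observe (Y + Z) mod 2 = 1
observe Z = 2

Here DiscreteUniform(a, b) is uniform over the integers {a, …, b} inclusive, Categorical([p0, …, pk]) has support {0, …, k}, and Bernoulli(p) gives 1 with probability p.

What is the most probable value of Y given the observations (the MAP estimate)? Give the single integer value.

argmax_v P(Y = v | obs) = 3

Enumerate traces; 4 have nonzero weight after conditioning:
  (Y=1, X=0, Z=2) weight 1/132
  (Y=1, X=2, Z=2) weight 1/33
  (Y=3, X=0, Z=2) weight 1/44
  (Y=3, X=2, Z=2) weight 1/44
Group by Y:
  weight(Y=1) = 5/132
  weight(Y=3) = 1/22
Total weight = 5/132 + 1/22 = 1/12
P(Y=1 | obs) = 5/132 / 1/12 = 5/11
P(Y=3 | obs) = 1/22 / 1/12 = 6/11
argmax = 3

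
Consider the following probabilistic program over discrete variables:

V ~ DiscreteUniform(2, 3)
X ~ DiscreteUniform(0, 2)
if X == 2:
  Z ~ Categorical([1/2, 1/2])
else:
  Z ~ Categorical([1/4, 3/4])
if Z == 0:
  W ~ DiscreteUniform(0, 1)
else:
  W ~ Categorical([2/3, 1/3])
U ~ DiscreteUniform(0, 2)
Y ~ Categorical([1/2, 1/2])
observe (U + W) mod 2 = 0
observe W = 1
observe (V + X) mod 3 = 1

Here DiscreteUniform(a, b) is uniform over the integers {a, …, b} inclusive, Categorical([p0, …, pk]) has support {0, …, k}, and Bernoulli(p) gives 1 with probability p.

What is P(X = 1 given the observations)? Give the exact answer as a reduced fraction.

P(X = 1 | obs) = 9/19

Enumerate traces; 8 have nonzero weight after conditioning:
  (V=2, X=2, Z=0, W=1, U=1, Y=0) weight 1/144
  (V=2, X=2, Z=0, W=1, U=1, Y=1) weight 1/144
  (V=2, X=2, Z=1, W=1, U=1, Y=0) weight 1/216
  (V=2, X=2, Z=1, W=1, U=1, Y=1) weight 1/216
  (V=3, X=1, Z=0, W=1, U=1, Y=0) weight 1/288
  (V=3, X=1, Z=0, W=1, U=1, Y=1) weight 1/288
  (V=3, X=1, Z=1, W=1, U=1, Y=0) weight 1/144
  (V=3, X=1, Z=1, W=1, U=1, Y=1) weight 1/144
Group by X:
  weight(X=1) = 1/48
  weight(X=2) = 5/216
Total weight = 1/48 + 5/216 = 19/432
P(X=1 | obs) = 1/48 / 19/432 = 9/19
P(X=2 | obs) = 5/216 / 19/432 = 10/19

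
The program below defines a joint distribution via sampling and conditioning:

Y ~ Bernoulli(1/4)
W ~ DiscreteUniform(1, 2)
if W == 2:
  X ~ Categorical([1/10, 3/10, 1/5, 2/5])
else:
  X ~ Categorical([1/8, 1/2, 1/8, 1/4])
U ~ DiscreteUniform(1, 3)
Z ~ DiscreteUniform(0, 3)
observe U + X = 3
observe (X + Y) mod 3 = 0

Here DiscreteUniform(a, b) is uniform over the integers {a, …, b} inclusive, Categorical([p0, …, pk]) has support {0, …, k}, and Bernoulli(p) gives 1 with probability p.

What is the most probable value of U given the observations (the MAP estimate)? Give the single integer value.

Enumerate traces; 16 have nonzero weight after conditioning:
  (Y=0, W=1, X=0, U=3, Z=0) weight 1/256
  (Y=0, W=1, X=0, U=3, Z=1) weight 1/256
  (Y=0, W=1, X=0, U=3, Z=2) weight 1/256
  (Y=0, W=1, X=0, U=3, Z=3) weight 1/256
  (Y=0, W=2, X=0, U=3, Z=0) weight 1/320
  (Y=0, W=2, X=0, U=3, Z=1) weight 1/320
  (Y=0, W=2, X=0, U=3, Z=2) weight 1/320
  (Y=0, W=2, X=0, U=3, Z=3) weight 1/320
  (Y=1, W=1, X=2, U=1, Z=0) weight 1/768
  … 7 more
Group by U:
  weight(U=1) = 13/960
  weight(U=3) = 9/320
Total weight = 13/960 + 9/320 = 1/24
P(U=1 | obs) = 13/960 / 1/24 = 13/40
P(U=3 | obs) = 9/320 / 1/24 = 27/40
argmax = 3

argmax_v P(U = v | obs) = 3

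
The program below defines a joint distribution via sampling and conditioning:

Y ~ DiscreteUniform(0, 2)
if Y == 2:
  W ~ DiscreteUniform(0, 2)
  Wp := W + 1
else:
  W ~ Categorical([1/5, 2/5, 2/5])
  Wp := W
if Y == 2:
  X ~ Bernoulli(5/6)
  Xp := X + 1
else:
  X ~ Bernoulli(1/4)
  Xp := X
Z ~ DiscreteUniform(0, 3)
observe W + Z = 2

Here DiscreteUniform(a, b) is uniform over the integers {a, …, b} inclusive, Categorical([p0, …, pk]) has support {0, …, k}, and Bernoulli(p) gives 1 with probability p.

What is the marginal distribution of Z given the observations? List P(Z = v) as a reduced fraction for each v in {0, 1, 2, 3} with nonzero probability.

Enumerate traces; 18 have nonzero weight after conditioning:
  (Y=0, W=0, X=0, Z=2) weight 1/80
  (Y=0, W=0, X=1, Z=2) weight 1/240
  (Y=0, W=1, X=0, Z=1) weight 1/40
  (Y=0, W=1, X=1, Z=1) weight 1/120
  (Y=0, W=2, X=0, Z=0) weight 1/40
  (Y=0, W=2, X=1, Z=0) weight 1/120
  (Y=1, W=0, X=0, Z=2) weight 1/80
  (Y=1, W=0, X=1, Z=2) weight 1/240
  … 10 more
Group by Z:
  weight(Z=0) = 17/180
  weight(Z=1) = 17/180
  weight(Z=2) = 11/180
Total weight = 17/180 + 17/180 + 11/180 = 1/4
P(Z=0 | obs) = 17/180 / 1/4 = 17/45
P(Z=1 | obs) = 17/180 / 1/4 = 17/45
P(Z=2 | obs) = 11/180 / 1/4 = 11/45

P(Z=0) = 17/45, P(Z=1) = 17/45, P(Z=2) = 11/45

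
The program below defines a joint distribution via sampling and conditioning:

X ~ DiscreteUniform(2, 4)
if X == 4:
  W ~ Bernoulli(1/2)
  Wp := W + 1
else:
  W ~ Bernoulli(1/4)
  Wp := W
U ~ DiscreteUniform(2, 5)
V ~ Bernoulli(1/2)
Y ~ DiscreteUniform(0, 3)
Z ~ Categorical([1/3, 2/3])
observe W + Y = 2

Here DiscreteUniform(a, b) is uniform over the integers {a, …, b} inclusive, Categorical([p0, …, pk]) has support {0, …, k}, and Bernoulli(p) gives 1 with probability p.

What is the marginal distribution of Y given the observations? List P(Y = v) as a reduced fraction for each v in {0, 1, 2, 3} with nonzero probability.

P(Y=1) = 1/3, P(Y=2) = 2/3

Enumerate traces; 96 have nonzero weight after conditioning:
  (X=2, W=0, U=2, V=0, Y=2, Z=0) weight 1/384
  (X=2, W=0, U=2, V=0, Y=2, Z=1) weight 1/192
  (X=2, W=0, U=2, V=1, Y=2, Z=0) weight 1/384
  (X=2, W=0, U=2, V=1, Y=2, Z=1) weight 1/192
  (X=2, W=0, U=3, V=0, Y=2, Z=0) weight 1/384
  (X=2, W=0, U=3, V=0, Y=2, Z=1) weight 1/192
  (X=2, W=0, U=3, V=1, Y=2, Z=0) weight 1/384
  (X=2, W=0, U=3, V=1, Y=2, Z=1) weight 1/192
  (X=2, W=1, U=2, V=0, Y=1, Z=0) weight 1/1152
  … 87 more
Group by Y:
  weight(Y=1) = 1/12
  weight(Y=2) = 1/6
Total weight = 1/12 + 1/6 = 1/4
P(Y=1 | obs) = 1/12 / 1/4 = 1/3
P(Y=2 | obs) = 1/6 / 1/4 = 2/3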